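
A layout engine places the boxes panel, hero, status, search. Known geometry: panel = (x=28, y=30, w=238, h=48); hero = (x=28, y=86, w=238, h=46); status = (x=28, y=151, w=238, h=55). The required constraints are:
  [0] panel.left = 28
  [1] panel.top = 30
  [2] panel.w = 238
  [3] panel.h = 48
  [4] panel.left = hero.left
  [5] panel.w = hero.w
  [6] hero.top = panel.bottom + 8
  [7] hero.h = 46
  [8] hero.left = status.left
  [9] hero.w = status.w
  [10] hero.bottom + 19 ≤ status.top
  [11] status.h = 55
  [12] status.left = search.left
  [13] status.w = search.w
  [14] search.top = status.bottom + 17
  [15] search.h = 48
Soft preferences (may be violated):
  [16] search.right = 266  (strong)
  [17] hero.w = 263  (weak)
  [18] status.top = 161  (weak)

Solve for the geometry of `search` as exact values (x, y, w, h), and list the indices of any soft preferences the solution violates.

search = (x=28, y=223, w=238, h=48)
violated soft preferences: 17, 18

1. search.x = 28  [status.left = search.left]
2. search.w = 238  [status.w = search.w]
3. search.y = 223  [search.top = status.bottom + 17]
4. search.h = 48  [search.h = 48]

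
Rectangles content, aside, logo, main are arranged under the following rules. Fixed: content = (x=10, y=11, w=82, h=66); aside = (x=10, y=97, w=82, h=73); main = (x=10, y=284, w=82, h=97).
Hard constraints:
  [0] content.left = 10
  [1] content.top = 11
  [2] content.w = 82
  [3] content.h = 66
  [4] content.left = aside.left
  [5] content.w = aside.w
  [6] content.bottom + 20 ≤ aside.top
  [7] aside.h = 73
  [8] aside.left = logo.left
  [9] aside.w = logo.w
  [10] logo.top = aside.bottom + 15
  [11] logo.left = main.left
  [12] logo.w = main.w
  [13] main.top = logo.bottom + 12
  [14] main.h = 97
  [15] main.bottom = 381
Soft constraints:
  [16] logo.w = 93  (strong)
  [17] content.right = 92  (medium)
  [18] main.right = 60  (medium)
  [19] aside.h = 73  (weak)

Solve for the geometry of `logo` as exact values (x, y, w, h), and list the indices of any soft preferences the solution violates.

1. logo.x = 10  [aside.left = logo.left]
2. logo.w = 82  [aside.w = logo.w]
3. logo.y = 185  [logo.top = aside.bottom + 15]
4. logo.h = 87  [main.top = logo.bottom + 12]

logo = (x=10, y=185, w=82, h=87)
violated soft preferences: 16, 18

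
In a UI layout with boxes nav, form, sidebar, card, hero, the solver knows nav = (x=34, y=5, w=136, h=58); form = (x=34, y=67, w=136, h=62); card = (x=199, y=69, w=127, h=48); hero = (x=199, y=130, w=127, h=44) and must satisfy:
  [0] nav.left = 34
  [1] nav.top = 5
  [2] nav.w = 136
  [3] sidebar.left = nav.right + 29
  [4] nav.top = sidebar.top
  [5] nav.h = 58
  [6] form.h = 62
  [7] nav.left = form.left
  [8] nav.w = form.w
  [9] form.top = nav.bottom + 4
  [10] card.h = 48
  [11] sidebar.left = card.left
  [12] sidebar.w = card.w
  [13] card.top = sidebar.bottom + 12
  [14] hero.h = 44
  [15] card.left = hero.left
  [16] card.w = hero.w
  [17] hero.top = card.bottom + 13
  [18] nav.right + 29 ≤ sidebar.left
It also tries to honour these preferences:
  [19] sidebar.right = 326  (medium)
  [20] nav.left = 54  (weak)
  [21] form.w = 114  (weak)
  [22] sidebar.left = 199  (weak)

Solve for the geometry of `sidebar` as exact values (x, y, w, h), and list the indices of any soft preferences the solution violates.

1. sidebar.x = 199  [sidebar.left = nav.right + 29]
2. sidebar.y = 5  [nav.top = sidebar.top]
3. sidebar.w = 127  [sidebar.w = card.w]
4. sidebar.h = 52  [card.top = sidebar.bottom + 12]

sidebar = (x=199, y=5, w=127, h=52)
violated soft preferences: 20, 21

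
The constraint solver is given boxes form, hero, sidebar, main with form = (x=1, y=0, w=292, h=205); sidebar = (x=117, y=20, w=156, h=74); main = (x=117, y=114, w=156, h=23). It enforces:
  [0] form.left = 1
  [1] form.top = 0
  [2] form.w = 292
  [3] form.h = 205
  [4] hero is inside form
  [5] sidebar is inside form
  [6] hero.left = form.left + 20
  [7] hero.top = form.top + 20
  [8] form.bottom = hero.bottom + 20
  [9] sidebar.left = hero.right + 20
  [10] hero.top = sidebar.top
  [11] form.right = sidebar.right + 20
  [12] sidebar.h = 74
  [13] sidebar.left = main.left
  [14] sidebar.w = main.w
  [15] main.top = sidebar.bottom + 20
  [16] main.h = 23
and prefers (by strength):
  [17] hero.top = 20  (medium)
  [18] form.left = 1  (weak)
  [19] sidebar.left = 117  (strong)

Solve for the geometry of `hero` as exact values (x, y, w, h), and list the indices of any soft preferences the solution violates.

hero = (x=21, y=20, w=76, h=165)
violated soft preferences: none

1. hero.x = 21  [hero.left = form.left + 20]
2. hero.y = 20  [hero.top = form.top + 20]
3. hero.h = 165  [form.bottom = hero.bottom + 20]
4. hero.w = 76  [sidebar.left = hero.right + 20]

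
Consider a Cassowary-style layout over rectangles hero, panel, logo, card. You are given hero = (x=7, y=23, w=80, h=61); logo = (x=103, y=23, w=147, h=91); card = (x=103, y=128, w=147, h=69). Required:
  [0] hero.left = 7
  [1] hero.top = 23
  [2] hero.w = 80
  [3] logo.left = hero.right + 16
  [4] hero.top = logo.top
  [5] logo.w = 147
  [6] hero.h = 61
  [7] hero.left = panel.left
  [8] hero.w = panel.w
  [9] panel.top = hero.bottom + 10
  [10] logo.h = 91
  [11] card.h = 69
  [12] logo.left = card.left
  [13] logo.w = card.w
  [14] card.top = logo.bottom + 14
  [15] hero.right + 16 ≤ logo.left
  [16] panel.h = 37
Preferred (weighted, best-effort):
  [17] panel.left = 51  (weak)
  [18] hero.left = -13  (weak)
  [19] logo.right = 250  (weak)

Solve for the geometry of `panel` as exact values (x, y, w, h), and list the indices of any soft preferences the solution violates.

1. panel.x = 7  [hero.left = panel.left]
2. panel.w = 80  [hero.w = panel.w]
3. panel.y = 94  [panel.top = hero.bottom + 10]
4. panel.h = 37  [panel.h = 37]

panel = (x=7, y=94, w=80, h=37)
violated soft preferences: 17, 18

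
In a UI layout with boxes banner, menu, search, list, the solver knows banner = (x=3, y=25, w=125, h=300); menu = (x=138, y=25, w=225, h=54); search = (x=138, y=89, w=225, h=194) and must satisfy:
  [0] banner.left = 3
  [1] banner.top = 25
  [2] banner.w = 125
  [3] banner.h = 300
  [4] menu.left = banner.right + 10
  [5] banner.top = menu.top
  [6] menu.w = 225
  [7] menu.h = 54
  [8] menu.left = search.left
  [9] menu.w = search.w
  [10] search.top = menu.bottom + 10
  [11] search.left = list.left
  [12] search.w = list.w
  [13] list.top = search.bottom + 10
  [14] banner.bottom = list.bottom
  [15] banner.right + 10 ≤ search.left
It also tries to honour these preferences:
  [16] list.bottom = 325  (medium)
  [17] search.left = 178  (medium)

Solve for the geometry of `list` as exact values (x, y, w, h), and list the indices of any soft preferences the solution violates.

1. list.x = 138  [search.left = list.left]
2. list.w = 225  [search.w = list.w]
3. list.y = 293  [list.top = search.bottom + 10]
4. list.h = 32  [banner.bottom = list.bottom]

list = (x=138, y=293, w=225, h=32)
violated soft preferences: 17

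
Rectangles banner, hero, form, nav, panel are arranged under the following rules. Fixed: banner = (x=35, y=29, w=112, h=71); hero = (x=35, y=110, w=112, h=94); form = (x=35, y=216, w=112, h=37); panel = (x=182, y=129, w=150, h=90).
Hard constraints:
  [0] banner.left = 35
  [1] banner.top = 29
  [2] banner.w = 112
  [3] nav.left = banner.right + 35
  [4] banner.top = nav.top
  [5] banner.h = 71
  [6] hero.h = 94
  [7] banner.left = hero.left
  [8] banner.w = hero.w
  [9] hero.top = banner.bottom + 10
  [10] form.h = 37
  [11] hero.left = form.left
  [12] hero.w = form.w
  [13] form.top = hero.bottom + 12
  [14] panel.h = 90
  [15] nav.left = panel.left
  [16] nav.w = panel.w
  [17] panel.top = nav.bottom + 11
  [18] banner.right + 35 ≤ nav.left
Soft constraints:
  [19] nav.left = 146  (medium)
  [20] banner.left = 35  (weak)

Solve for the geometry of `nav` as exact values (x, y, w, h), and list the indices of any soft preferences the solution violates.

1. nav.x = 182  [nav.left = banner.right + 35]
2. nav.y = 29  [banner.top = nav.top]
3. nav.w = 150  [nav.w = panel.w]
4. nav.h = 89  [panel.top = nav.bottom + 11]

nav = (x=182, y=29, w=150, h=89)
violated soft preferences: 19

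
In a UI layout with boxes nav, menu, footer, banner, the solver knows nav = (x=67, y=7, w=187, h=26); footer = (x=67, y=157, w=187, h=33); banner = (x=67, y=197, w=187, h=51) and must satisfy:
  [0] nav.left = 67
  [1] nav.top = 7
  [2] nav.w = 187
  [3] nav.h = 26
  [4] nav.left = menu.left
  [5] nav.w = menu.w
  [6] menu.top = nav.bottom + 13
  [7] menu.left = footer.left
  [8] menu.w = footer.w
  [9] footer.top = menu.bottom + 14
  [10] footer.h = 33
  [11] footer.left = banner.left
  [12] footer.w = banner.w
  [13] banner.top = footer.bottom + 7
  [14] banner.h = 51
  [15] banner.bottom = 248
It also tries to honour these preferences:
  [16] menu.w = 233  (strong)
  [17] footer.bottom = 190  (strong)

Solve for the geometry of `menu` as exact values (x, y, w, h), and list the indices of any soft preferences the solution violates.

1. menu.x = 67  [nav.left = menu.left]
2. menu.w = 187  [nav.w = menu.w]
3. menu.y = 46  [menu.top = nav.bottom + 13]
4. menu.h = 97  [footer.top = menu.bottom + 14]

menu = (x=67, y=46, w=187, h=97)
violated soft preferences: 16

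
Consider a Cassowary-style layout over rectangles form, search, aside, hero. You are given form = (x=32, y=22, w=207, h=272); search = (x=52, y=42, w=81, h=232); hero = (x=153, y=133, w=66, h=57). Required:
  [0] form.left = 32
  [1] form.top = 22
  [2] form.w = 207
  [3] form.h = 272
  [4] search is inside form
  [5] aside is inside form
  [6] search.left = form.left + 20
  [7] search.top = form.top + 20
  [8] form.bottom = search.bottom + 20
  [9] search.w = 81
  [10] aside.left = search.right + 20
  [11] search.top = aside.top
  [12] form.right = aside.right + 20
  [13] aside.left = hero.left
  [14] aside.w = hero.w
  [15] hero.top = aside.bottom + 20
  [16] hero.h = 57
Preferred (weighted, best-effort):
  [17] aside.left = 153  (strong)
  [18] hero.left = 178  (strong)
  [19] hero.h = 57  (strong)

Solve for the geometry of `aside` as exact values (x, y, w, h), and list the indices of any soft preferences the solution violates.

aside = (x=153, y=42, w=66, h=71)
violated soft preferences: 18

1. aside.x = 153  [aside.left = search.right + 20]
2. aside.y = 42  [search.top = aside.top]
3. aside.w = 66  [form.right = aside.right + 20]
4. aside.h = 71  [hero.top = aside.bottom + 20]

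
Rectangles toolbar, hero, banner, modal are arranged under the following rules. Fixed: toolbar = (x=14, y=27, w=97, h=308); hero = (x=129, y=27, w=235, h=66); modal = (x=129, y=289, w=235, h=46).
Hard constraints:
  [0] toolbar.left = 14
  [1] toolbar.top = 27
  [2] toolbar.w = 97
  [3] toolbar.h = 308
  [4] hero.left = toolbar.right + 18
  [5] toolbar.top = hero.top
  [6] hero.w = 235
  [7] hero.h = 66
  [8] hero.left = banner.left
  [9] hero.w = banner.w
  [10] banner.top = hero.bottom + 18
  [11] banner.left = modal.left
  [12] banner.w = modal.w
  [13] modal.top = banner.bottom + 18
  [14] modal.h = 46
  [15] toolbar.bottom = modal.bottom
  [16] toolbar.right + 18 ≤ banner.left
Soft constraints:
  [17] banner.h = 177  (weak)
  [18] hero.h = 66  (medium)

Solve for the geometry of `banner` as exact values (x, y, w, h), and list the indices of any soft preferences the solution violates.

banner = (x=129, y=111, w=235, h=160)
violated soft preferences: 17

1. banner.x = 129  [hero.left = banner.left]
2. banner.w = 235  [hero.w = banner.w]
3. banner.y = 111  [banner.top = hero.bottom + 18]
4. banner.h = 160  [modal.top = banner.bottom + 18]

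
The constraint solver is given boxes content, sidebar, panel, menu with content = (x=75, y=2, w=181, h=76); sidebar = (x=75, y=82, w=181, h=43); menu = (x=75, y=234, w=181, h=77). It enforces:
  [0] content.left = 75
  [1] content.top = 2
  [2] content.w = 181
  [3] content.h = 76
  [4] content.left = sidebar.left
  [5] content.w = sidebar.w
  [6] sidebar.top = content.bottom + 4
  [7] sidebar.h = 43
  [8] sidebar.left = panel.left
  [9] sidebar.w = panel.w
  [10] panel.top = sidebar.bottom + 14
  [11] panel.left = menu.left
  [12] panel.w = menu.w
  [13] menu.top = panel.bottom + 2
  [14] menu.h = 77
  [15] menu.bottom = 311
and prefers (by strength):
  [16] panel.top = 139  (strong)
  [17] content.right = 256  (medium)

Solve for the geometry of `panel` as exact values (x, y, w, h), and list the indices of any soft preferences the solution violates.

1. panel.x = 75  [sidebar.left = panel.left]
2. panel.w = 181  [sidebar.w = panel.w]
3. panel.y = 139  [panel.top = sidebar.bottom + 14]
4. panel.h = 93  [menu.top = panel.bottom + 2]

panel = (x=75, y=139, w=181, h=93)
violated soft preferences: none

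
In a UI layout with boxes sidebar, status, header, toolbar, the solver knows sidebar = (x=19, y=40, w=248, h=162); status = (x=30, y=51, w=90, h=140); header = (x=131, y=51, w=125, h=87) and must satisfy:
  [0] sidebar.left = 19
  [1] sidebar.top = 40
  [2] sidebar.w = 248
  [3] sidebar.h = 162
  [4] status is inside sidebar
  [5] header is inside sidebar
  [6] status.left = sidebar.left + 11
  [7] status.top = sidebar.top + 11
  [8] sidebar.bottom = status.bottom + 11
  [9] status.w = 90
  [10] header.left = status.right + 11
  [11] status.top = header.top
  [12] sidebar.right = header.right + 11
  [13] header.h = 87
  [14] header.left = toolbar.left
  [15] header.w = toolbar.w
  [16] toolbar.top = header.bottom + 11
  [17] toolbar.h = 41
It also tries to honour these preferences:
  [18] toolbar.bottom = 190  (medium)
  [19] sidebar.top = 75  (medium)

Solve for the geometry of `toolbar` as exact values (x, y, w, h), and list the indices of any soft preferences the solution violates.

toolbar = (x=131, y=149, w=125, h=41)
violated soft preferences: 19

1. toolbar.x = 131  [header.left = toolbar.left]
2. toolbar.w = 125  [header.w = toolbar.w]
3. toolbar.y = 149  [toolbar.top = header.bottom + 11]
4. toolbar.h = 41  [toolbar.h = 41]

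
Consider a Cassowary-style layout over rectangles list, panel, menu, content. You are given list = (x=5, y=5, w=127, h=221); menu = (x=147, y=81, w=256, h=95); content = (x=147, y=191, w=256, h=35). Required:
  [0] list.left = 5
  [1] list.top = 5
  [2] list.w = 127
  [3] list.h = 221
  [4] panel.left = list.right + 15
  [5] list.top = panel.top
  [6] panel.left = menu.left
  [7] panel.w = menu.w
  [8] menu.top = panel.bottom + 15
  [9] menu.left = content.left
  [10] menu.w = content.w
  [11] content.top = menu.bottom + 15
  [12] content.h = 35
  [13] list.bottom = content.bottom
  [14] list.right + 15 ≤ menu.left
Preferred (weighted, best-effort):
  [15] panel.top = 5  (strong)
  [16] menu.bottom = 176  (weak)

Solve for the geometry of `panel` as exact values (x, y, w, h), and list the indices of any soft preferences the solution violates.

panel = (x=147, y=5, w=256, h=61)
violated soft preferences: none

1. panel.x = 147  [panel.left = list.right + 15]
2. panel.y = 5  [list.top = panel.top]
3. panel.w = 256  [panel.w = menu.w]
4. panel.h = 61  [menu.top = panel.bottom + 15]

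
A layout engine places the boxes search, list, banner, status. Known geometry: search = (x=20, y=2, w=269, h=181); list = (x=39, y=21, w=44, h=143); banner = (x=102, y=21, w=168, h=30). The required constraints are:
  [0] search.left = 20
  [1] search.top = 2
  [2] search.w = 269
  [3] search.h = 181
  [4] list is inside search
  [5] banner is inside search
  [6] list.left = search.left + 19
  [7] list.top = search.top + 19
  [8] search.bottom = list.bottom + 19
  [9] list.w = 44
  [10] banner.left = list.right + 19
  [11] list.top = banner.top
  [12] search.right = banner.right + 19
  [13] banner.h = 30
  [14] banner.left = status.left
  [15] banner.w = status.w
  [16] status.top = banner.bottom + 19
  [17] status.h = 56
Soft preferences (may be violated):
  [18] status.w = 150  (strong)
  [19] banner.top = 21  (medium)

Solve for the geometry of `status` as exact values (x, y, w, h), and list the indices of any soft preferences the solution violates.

1. status.x = 102  [banner.left = status.left]
2. status.w = 168  [banner.w = status.w]
3. status.y = 70  [status.top = banner.bottom + 19]
4. status.h = 56  [status.h = 56]

status = (x=102, y=70, w=168, h=56)
violated soft preferences: 18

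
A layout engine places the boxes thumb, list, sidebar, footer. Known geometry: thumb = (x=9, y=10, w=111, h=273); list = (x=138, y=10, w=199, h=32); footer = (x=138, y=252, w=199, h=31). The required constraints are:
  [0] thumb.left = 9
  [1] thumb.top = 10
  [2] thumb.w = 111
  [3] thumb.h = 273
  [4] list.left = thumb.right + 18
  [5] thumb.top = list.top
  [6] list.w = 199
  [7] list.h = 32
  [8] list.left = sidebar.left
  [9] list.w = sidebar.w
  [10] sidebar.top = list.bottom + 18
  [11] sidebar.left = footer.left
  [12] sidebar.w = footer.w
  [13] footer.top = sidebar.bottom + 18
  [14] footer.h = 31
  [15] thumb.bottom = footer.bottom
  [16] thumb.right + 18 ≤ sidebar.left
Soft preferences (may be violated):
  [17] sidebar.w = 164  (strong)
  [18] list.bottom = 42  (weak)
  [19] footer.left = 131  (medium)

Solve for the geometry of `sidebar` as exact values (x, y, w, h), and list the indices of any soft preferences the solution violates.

1. sidebar.x = 138  [list.left = sidebar.left]
2. sidebar.w = 199  [list.w = sidebar.w]
3. sidebar.y = 60  [sidebar.top = list.bottom + 18]
4. sidebar.h = 174  [footer.top = sidebar.bottom + 18]

sidebar = (x=138, y=60, w=199, h=174)
violated soft preferences: 17, 19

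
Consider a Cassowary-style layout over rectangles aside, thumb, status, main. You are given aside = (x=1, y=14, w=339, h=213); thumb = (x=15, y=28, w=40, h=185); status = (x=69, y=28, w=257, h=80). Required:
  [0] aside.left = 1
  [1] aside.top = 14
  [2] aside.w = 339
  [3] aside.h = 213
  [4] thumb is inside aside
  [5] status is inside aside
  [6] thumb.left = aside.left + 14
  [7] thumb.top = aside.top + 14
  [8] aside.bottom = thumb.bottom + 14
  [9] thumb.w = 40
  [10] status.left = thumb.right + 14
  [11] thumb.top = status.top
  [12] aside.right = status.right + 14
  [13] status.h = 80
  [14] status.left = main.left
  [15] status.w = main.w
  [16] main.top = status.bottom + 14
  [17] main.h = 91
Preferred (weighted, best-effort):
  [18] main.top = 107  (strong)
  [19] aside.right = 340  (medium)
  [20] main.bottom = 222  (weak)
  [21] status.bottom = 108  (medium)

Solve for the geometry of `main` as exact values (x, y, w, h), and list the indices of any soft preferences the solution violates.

main = (x=69, y=122, w=257, h=91)
violated soft preferences: 18, 20

1. main.x = 69  [status.left = main.left]
2. main.w = 257  [status.w = main.w]
3. main.y = 122  [main.top = status.bottom + 14]
4. main.h = 91  [main.h = 91]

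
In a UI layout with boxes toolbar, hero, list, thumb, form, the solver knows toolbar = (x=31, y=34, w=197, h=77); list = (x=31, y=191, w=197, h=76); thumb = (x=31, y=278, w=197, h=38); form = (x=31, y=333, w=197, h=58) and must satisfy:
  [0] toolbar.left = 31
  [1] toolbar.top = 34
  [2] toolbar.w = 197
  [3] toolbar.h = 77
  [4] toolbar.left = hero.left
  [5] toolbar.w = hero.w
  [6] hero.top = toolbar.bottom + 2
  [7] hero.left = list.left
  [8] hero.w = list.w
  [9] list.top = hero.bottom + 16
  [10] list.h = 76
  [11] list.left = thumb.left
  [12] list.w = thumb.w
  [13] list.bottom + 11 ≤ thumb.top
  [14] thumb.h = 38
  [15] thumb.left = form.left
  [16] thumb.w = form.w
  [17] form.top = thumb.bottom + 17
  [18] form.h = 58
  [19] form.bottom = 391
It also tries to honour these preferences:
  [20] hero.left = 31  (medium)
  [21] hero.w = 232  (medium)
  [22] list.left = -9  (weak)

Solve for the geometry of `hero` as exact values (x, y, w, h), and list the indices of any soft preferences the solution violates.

hero = (x=31, y=113, w=197, h=62)
violated soft preferences: 21, 22

1. hero.x = 31  [toolbar.left = hero.left]
2. hero.w = 197  [toolbar.w = hero.w]
3. hero.y = 113  [hero.top = toolbar.bottom + 2]
4. hero.h = 62  [list.top = hero.bottom + 16]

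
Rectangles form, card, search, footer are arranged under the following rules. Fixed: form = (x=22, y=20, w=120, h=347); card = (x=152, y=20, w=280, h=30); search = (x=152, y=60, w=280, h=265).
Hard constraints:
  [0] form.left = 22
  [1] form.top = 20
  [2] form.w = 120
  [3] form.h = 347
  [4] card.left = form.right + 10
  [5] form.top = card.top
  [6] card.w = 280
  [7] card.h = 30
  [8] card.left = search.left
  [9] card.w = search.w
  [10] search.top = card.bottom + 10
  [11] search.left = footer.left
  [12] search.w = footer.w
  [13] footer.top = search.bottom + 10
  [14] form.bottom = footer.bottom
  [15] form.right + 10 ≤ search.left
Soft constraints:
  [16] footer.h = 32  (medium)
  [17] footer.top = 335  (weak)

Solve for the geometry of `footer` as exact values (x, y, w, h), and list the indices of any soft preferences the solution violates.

1. footer.x = 152  [search.left = footer.left]
2. footer.w = 280  [search.w = footer.w]
3. footer.y = 335  [footer.top = search.bottom + 10]
4. footer.h = 32  [form.bottom = footer.bottom]

footer = (x=152, y=335, w=280, h=32)
violated soft preferences: none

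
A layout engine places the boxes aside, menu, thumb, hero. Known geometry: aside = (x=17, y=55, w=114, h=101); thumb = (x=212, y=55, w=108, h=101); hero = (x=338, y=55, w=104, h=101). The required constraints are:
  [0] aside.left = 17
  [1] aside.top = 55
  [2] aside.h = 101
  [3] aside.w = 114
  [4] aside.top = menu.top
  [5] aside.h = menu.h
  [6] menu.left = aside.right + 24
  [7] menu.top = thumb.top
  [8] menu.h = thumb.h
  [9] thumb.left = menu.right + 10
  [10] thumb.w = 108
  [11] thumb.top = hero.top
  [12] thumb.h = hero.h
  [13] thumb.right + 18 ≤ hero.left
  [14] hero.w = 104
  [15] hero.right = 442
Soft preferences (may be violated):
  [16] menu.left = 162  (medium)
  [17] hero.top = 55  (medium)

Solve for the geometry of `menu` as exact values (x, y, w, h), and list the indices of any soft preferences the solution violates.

menu = (x=155, y=55, w=47, h=101)
violated soft preferences: 16

1. menu.y = 55  [aside.top = menu.top]
2. menu.h = 101  [aside.h = menu.h]
3. menu.x = 155  [menu.left = aside.right + 24]
4. menu.w = 47  [thumb.left = menu.right + 10]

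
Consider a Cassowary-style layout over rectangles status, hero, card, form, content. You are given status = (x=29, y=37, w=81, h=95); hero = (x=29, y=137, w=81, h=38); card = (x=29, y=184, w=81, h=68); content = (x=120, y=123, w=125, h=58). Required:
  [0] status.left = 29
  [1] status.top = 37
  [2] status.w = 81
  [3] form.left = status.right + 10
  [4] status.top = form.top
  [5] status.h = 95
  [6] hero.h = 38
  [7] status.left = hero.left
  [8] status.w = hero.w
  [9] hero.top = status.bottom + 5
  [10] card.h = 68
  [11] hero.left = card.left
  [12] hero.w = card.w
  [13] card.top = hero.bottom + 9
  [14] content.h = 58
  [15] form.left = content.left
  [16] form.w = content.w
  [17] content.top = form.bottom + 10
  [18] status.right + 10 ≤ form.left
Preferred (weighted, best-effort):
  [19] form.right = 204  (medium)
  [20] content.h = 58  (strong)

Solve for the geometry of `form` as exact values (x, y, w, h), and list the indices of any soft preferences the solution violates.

form = (x=120, y=37, w=125, h=76)
violated soft preferences: 19

1. form.x = 120  [form.left = status.right + 10]
2. form.y = 37  [status.top = form.top]
3. form.w = 125  [form.w = content.w]
4. form.h = 76  [content.top = form.bottom + 10]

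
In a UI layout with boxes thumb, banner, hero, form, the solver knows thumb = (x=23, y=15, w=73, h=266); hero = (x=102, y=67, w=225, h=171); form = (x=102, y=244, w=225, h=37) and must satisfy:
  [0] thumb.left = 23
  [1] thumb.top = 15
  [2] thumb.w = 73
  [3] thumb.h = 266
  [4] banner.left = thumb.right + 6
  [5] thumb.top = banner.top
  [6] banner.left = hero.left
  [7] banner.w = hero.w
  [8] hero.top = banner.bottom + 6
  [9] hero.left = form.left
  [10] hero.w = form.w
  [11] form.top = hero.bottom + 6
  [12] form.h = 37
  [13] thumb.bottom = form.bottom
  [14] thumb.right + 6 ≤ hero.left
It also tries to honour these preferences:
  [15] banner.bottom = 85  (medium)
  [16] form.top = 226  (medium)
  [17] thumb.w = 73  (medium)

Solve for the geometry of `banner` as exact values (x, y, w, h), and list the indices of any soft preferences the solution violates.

banner = (x=102, y=15, w=225, h=46)
violated soft preferences: 15, 16

1. banner.x = 102  [banner.left = thumb.right + 6]
2. banner.y = 15  [thumb.top = banner.top]
3. banner.w = 225  [banner.w = hero.w]
4. banner.h = 46  [hero.top = banner.bottom + 6]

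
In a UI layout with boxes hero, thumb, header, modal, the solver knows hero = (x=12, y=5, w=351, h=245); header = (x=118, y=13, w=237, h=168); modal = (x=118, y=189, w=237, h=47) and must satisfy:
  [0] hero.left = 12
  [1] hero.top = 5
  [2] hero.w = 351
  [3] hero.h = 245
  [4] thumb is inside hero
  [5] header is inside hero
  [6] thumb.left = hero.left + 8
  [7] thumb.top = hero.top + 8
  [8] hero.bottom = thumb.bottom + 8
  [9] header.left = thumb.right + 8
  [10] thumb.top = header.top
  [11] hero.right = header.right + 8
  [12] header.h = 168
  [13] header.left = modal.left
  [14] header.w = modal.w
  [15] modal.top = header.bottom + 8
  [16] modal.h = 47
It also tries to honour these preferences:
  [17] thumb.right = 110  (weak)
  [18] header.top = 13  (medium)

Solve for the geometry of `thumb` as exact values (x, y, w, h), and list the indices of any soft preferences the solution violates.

thumb = (x=20, y=13, w=90, h=229)
violated soft preferences: none

1. thumb.x = 20  [thumb.left = hero.left + 8]
2. thumb.y = 13  [thumb.top = hero.top + 8]
3. thumb.h = 229  [hero.bottom = thumb.bottom + 8]
4. thumb.w = 90  [header.left = thumb.right + 8]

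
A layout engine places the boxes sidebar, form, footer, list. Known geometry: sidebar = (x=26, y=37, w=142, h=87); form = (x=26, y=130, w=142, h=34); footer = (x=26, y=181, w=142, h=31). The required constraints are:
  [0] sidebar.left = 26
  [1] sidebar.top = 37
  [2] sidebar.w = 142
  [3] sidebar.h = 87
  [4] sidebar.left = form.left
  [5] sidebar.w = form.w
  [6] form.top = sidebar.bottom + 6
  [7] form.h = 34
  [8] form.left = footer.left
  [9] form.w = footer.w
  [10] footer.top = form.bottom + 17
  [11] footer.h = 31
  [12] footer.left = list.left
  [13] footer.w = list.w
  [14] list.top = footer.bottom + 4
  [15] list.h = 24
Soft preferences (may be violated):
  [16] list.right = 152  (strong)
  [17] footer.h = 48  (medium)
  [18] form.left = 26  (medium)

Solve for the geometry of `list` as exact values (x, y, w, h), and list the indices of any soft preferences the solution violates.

1. list.x = 26  [footer.left = list.left]
2. list.w = 142  [footer.w = list.w]
3. list.y = 216  [list.top = footer.bottom + 4]
4. list.h = 24  [list.h = 24]

list = (x=26, y=216, w=142, h=24)
violated soft preferences: 16, 17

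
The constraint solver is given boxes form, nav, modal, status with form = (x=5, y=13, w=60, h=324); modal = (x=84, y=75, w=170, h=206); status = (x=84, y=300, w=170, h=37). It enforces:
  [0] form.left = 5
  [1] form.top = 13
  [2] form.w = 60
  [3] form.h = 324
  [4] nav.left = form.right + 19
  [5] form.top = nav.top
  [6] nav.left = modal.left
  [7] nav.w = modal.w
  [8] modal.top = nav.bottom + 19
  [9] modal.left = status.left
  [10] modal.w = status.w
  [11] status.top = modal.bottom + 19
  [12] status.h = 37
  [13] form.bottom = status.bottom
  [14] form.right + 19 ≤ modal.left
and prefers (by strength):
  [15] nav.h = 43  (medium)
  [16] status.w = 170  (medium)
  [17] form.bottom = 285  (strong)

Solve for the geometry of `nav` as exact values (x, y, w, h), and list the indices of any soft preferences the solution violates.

nav = (x=84, y=13, w=170, h=43)
violated soft preferences: 17

1. nav.x = 84  [nav.left = form.right + 19]
2. nav.y = 13  [form.top = nav.top]
3. nav.w = 170  [nav.w = modal.w]
4. nav.h = 43  [modal.top = nav.bottom + 19]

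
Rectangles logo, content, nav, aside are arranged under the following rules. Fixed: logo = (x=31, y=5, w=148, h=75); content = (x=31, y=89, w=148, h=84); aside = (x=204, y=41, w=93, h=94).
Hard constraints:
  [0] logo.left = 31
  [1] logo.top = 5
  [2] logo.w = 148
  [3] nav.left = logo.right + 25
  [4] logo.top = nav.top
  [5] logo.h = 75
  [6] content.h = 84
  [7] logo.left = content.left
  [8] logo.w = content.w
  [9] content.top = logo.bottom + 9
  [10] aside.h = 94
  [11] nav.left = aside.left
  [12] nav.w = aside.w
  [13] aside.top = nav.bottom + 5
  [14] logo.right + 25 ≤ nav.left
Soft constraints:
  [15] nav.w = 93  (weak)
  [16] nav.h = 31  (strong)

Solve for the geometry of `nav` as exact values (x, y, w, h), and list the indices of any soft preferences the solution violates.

nav = (x=204, y=5, w=93, h=31)
violated soft preferences: none

1. nav.x = 204  [nav.left = logo.right + 25]
2. nav.y = 5  [logo.top = nav.top]
3. nav.w = 93  [nav.w = aside.w]
4. nav.h = 31  [aside.top = nav.bottom + 5]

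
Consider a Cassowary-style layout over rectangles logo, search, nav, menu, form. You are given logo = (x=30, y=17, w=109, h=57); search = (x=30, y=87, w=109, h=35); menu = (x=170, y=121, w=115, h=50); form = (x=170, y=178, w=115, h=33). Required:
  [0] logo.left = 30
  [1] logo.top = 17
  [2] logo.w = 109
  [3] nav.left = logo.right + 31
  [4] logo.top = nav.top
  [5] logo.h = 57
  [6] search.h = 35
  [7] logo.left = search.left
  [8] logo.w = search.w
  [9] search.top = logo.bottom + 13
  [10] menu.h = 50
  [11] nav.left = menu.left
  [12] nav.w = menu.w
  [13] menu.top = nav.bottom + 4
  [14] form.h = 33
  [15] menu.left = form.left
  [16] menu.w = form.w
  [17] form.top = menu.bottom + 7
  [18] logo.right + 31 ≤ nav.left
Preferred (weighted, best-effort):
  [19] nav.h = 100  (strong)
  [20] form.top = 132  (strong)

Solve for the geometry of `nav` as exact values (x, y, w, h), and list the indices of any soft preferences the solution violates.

1. nav.x = 170  [nav.left = logo.right + 31]
2. nav.y = 17  [logo.top = nav.top]
3. nav.w = 115  [nav.w = menu.w]
4. nav.h = 100  [menu.top = nav.bottom + 4]

nav = (x=170, y=17, w=115, h=100)
violated soft preferences: 20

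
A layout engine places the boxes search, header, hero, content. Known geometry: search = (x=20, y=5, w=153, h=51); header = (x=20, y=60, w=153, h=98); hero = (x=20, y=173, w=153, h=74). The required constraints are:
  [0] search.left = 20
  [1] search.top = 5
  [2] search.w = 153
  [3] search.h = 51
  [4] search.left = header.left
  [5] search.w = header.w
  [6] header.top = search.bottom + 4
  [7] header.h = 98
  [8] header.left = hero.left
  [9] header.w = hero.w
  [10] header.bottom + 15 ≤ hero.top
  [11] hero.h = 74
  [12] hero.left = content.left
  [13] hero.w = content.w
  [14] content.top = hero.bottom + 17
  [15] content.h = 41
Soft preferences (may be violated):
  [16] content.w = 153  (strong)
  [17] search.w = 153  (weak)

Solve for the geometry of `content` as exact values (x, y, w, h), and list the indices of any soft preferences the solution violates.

content = (x=20, y=264, w=153, h=41)
violated soft preferences: none

1. content.x = 20  [hero.left = content.left]
2. content.w = 153  [hero.w = content.w]
3. content.y = 264  [content.top = hero.bottom + 17]
4. content.h = 41  [content.h = 41]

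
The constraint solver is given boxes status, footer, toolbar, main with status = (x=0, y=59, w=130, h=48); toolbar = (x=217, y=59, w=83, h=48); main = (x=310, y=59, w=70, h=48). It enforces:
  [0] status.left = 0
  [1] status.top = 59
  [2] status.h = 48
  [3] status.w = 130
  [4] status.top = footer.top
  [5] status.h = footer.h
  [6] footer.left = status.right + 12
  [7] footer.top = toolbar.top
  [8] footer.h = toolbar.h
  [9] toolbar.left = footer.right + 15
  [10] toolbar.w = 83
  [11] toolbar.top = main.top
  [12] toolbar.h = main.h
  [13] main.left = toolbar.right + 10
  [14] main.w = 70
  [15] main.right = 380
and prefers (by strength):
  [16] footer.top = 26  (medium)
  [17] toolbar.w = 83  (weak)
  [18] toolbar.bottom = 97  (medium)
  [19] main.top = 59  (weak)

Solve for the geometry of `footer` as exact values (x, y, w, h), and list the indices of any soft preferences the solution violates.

1. footer.y = 59  [status.top = footer.top]
2. footer.h = 48  [status.h = footer.h]
3. footer.x = 142  [footer.left = status.right + 12]
4. footer.w = 60  [toolbar.left = footer.right + 15]

footer = (x=142, y=59, w=60, h=48)
violated soft preferences: 16, 18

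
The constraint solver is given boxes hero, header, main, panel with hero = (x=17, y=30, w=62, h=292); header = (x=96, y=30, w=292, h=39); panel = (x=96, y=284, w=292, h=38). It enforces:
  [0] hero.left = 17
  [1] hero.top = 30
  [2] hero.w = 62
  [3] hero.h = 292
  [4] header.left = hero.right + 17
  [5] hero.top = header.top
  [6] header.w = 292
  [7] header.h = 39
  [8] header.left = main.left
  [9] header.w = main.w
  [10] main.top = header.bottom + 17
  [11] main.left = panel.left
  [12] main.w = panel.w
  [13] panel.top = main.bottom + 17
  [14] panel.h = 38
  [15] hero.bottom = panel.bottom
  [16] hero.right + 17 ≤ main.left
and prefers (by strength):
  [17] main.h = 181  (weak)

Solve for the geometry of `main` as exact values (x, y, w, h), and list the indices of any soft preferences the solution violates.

main = (x=96, y=86, w=292, h=181)
violated soft preferences: none

1. main.x = 96  [header.left = main.left]
2. main.w = 292  [header.w = main.w]
3. main.y = 86  [main.top = header.bottom + 17]
4. main.h = 181  [panel.top = main.bottom + 17]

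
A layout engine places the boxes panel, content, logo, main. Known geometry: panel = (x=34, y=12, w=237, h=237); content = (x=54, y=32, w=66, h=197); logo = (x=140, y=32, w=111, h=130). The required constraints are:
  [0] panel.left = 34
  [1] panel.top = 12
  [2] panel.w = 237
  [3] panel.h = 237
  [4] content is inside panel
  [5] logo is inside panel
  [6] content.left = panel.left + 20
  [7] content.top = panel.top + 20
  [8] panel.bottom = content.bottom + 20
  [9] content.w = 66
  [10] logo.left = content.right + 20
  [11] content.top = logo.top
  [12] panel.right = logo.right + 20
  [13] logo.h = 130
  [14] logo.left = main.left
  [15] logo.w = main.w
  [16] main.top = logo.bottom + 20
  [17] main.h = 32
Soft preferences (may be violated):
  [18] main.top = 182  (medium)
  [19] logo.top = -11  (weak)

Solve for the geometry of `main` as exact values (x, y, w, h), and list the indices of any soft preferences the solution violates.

main = (x=140, y=182, w=111, h=32)
violated soft preferences: 19

1. main.x = 140  [logo.left = main.left]
2. main.w = 111  [logo.w = main.w]
3. main.y = 182  [main.top = logo.bottom + 20]
4. main.h = 32  [main.h = 32]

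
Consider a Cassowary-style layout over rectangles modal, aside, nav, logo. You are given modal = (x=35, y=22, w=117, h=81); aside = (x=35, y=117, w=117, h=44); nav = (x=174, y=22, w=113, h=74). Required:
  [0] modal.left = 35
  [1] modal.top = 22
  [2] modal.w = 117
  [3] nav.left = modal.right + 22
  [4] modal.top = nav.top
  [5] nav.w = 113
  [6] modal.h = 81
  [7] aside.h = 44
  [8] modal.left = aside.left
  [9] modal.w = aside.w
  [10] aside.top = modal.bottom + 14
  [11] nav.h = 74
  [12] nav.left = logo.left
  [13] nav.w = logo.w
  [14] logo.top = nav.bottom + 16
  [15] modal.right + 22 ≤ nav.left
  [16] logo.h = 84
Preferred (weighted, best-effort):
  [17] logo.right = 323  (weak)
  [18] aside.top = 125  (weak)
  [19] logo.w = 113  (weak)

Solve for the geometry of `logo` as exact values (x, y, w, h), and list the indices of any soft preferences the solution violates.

logo = (x=174, y=112, w=113, h=84)
violated soft preferences: 17, 18

1. logo.x = 174  [nav.left = logo.left]
2. logo.w = 113  [nav.w = logo.w]
3. logo.y = 112  [logo.top = nav.bottom + 16]
4. logo.h = 84  [logo.h = 84]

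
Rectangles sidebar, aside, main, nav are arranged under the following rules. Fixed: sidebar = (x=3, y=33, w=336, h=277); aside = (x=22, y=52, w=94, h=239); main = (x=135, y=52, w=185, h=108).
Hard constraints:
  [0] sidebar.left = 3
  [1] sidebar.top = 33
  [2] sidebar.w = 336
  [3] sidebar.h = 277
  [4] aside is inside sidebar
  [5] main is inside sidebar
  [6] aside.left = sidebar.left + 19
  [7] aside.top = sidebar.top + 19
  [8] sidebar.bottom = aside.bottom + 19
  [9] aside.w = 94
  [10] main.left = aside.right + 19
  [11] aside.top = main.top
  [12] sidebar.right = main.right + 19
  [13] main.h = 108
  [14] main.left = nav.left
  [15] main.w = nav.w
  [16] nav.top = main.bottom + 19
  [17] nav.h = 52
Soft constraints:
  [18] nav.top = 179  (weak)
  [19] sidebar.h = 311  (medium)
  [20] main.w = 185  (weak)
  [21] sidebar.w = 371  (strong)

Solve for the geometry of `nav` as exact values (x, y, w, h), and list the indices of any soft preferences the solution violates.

1. nav.x = 135  [main.left = nav.left]
2. nav.w = 185  [main.w = nav.w]
3. nav.y = 179  [nav.top = main.bottom + 19]
4. nav.h = 52  [nav.h = 52]

nav = (x=135, y=179, w=185, h=52)
violated soft preferences: 19, 21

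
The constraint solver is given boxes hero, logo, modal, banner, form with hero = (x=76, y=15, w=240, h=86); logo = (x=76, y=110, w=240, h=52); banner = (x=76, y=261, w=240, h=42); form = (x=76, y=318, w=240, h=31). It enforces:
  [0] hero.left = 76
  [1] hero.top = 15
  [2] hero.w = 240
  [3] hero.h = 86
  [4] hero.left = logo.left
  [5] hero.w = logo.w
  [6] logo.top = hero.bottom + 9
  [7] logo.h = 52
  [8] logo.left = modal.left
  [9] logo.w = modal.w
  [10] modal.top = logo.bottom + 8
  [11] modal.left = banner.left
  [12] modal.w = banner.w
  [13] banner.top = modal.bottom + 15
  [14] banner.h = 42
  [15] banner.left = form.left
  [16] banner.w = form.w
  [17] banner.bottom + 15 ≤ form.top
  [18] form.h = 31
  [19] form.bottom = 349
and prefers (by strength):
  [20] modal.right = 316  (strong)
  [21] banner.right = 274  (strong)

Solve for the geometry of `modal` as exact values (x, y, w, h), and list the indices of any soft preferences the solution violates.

1. modal.x = 76  [logo.left = modal.left]
2. modal.w = 240  [logo.w = modal.w]
3. modal.y = 170  [modal.top = logo.bottom + 8]
4. modal.h = 76  [banner.top = modal.bottom + 15]

modal = (x=76, y=170, w=240, h=76)
violated soft preferences: 21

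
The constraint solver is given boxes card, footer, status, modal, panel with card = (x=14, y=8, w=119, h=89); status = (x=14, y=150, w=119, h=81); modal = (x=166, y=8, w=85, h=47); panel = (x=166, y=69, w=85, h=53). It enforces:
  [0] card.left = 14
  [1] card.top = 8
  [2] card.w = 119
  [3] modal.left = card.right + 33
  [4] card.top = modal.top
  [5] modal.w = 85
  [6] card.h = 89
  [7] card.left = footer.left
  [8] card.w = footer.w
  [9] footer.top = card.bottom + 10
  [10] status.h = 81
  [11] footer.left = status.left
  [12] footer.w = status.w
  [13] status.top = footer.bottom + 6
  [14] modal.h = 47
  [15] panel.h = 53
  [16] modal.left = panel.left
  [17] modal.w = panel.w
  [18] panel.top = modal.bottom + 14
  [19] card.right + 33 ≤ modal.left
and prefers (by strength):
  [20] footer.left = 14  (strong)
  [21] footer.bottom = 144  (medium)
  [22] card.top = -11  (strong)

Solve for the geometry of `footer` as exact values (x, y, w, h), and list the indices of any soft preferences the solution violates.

footer = (x=14, y=107, w=119, h=37)
violated soft preferences: 22

1. footer.x = 14  [card.left = footer.left]
2. footer.w = 119  [card.w = footer.w]
3. footer.y = 107  [footer.top = card.bottom + 10]
4. footer.h = 37  [status.top = footer.bottom + 6]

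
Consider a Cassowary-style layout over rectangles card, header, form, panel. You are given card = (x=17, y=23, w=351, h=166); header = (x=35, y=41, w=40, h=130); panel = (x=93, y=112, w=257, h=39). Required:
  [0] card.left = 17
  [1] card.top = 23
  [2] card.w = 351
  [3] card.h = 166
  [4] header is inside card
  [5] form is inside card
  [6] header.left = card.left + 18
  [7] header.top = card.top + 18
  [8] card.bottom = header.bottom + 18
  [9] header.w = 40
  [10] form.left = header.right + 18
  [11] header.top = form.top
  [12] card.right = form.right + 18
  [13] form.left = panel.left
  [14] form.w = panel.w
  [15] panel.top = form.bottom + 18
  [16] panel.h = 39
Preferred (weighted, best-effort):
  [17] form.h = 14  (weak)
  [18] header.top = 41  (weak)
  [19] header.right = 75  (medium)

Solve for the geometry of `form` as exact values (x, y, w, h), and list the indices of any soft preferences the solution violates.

form = (x=93, y=41, w=257, h=53)
violated soft preferences: 17

1. form.x = 93  [form.left = header.right + 18]
2. form.y = 41  [header.top = form.top]
3. form.w = 257  [card.right = form.right + 18]
4. form.h = 53  [panel.top = form.bottom + 18]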